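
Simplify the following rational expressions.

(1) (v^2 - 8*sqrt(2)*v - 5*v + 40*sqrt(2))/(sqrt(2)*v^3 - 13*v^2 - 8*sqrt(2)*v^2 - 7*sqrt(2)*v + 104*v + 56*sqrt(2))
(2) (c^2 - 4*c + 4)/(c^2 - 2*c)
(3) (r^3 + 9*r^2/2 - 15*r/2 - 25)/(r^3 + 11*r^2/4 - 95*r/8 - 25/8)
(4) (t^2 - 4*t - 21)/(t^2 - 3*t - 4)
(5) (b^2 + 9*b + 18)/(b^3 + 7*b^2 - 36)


(1) = (v^2 + v*(-8*sqrt(2) - 5) + 40*sqrt(2))/(sqrt(2)*v^3 + v^2*(-13 - 8*sqrt(2)) + v*(104 - 7*sqrt(2)) + 56*sqrt(2))
(2) = (c - 2)/c
(3) = (4*r + 8)/(4*r + 1)
(4) = (t^2 - 4*t - 21)/(t^2 - 3*t - 4)
(5) = 1/(b - 2)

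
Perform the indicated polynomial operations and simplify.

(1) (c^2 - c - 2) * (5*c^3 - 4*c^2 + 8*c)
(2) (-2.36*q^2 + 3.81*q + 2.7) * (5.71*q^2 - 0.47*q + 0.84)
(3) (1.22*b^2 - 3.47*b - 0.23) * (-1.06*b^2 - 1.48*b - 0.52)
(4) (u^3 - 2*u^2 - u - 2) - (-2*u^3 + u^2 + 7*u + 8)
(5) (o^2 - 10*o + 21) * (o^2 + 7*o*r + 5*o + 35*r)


(1) = 5*c^5 - 9*c^4 + 2*c^3 - 16*c
(2) = -13.4756*q^4 + 22.8643*q^3 + 11.6439*q^2 + 1.9314*q + 2.268
(3) = -1.2932*b^4 + 1.8726*b^3 + 4.745*b^2 + 2.1448*b + 0.1196
(4) = 3*u^3 - 3*u^2 - 8*u - 10
(5) = o^4 + 7*o^3*r - 5*o^3 - 35*o^2*r - 29*o^2 - 203*o*r + 105*o + 735*r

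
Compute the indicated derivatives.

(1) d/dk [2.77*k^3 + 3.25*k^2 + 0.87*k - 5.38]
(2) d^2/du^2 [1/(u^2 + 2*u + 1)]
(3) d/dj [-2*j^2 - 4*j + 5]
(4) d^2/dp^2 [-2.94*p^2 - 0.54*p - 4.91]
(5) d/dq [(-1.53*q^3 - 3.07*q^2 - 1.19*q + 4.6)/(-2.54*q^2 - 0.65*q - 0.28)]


(1) = 8.31*k^2 + 6.5*k + 0.87
(2) = 6/(u^4 + 4*u^3 + 6*u^2 + 4*u + 1)
(3) = -4*j - 4
(4) = -5.88000000000000
(5) = (3.8862*q^4 + 1.989*q^3 + 0.2581*q^2 + 25.0872*q + 3.3232)/(6.4516*q^4 + 3.302*q^3 + 1.8449*q^2 + 0.364*q + 0.0784)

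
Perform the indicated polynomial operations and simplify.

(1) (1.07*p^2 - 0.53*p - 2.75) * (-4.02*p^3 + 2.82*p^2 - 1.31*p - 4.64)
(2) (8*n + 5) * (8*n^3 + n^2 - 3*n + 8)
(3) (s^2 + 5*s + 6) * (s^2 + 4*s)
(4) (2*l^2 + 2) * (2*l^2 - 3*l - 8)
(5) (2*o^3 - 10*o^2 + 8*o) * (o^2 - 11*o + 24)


(1) = -4.3014*p^5 + 5.148*p^4 + 8.1587*p^3 - 12.0255*p^2 + 6.0617*p + 12.76
(2) = 64*n^4 + 48*n^3 - 19*n^2 + 49*n + 40
(3) = s^4 + 9*s^3 + 26*s^2 + 24*s
(4) = 4*l^4 - 6*l^3 - 12*l^2 - 6*l - 16
(5) = 2*o^5 - 32*o^4 + 166*o^3 - 328*o^2 + 192*o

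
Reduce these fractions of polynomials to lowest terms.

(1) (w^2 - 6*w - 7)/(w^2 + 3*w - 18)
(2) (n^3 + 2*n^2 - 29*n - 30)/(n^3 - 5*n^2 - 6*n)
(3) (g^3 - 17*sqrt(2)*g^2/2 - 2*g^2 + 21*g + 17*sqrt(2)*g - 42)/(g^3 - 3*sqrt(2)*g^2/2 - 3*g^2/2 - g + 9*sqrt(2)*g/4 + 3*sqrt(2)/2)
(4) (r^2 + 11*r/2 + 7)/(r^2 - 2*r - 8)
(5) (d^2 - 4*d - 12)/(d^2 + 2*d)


(1) = (w^2 - 6*w - 7)/(w^2 + 3*w - 18)
(2) = (n^2 + n - 30)/(n^2 - 6*n)
(3) = (8*g - 56*sqrt(2))/(8*g + 4)
(4) = (2*r + 7)/(2*r - 8)
(5) = (d - 6)/d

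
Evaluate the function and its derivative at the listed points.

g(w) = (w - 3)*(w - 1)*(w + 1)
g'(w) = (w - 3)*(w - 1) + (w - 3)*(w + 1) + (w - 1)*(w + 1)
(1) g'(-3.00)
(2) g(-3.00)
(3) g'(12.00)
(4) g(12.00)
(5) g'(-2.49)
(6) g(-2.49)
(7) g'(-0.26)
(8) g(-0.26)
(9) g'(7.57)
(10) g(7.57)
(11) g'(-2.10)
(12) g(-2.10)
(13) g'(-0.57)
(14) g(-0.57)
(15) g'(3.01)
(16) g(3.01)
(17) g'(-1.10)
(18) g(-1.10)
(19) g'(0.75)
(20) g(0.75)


(1) = 44.00
(2) = -48.00
(3) = 359.00
(4) = 1287.00
(5) = 32.54
(6) = -28.55
(7) = 0.76
(8) = 3.04
(9) = 125.49
(10) = 257.31
(11) = 24.83
(12) = -17.39
(13) = 3.39
(14) = 2.41
(15) = 8.12
(16) = 0.08
(17) = 9.23
(18) = -0.86
(19) = -3.81
(20) = 0.98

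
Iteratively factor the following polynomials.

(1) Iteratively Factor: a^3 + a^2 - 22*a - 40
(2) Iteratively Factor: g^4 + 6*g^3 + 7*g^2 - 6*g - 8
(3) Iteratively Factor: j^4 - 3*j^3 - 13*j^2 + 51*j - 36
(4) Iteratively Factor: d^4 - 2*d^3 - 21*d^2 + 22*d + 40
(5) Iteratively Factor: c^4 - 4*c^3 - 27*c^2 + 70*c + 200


(1) = (a - 5)*(a^2 + 6*a + 8) = (a - 5)*(a + 2)*(a + 4)
(2) = (g + 1)*(g^3 + 5*g^2 + 2*g - 8) = (g + 1)*(g + 2)*(g^2 + 3*g - 4) = (g + 1)*(g + 2)*(g + 4)*(g - 1)
(3) = (j + 4)*(j^3 - 7*j^2 + 15*j - 9) = (j - 1)*(j + 4)*(j^2 - 6*j + 9) = (j - 3)*(j - 1)*(j + 4)*(j - 3)
(4) = (d + 1)*(d^3 - 3*d^2 - 18*d + 40) = (d - 2)*(d + 1)*(d^2 - d - 20) = (d - 5)*(d - 2)*(d + 1)*(d + 4)
(5) = (c + 4)*(c^3 - 8*c^2 + 5*c + 50) = (c - 5)*(c + 4)*(c^2 - 3*c - 10) = (c - 5)^2*(c + 4)*(c + 2)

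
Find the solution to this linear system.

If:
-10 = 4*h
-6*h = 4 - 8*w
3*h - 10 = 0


Then:
No Solution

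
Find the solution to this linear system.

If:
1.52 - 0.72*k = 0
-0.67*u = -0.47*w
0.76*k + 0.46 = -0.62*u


Then:
k = 2.11
u = -3.33
w = -4.75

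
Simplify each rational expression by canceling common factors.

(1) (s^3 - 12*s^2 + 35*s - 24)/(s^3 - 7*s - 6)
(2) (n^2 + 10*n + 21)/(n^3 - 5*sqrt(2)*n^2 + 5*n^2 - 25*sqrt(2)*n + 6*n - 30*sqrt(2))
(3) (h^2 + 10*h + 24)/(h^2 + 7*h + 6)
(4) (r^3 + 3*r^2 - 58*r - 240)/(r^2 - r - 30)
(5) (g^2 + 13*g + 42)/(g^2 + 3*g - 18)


(1) = (s^2 - 9*s + 8)/(s^2 + 3*s + 2)
(2) = (n + 7)/(n^2 + n*(2 - 5*sqrt(2)) - 10*sqrt(2))
(3) = (h + 4)/(h + 1)
(4) = (r^2 - 2*r - 48)/(r - 6)
(5) = (g + 7)/(g - 3)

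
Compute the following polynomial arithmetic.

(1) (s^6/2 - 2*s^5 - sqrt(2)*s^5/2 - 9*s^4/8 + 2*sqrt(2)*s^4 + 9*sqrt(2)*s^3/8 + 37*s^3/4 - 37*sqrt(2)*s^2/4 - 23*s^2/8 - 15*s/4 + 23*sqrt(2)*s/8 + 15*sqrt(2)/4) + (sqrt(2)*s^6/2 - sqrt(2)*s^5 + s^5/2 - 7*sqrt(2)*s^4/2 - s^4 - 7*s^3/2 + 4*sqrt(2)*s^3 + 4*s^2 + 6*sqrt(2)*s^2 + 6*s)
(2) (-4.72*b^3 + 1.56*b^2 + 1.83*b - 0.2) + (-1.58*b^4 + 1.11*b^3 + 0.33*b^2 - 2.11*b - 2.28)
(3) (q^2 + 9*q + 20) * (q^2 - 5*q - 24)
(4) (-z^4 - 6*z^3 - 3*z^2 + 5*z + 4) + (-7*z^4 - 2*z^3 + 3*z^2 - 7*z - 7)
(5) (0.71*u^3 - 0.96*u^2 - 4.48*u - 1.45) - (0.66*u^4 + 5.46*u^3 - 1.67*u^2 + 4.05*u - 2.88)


(1) = s^6/2 + sqrt(2)*s^6/2 - 3*sqrt(2)*s^5/2 - 3*s^5/2 - 17*s^4/8 - 3*sqrt(2)*s^4/2 + 23*s^3/4 + 41*sqrt(2)*s^3/8 - 13*sqrt(2)*s^2/4 + 9*s^2/8 + 9*s/4 + 23*sqrt(2)*s/8 + 15*sqrt(2)/4
(2) = -1.58*b^4 - 3.61*b^3 + 1.89*b^2 - 0.28*b - 2.48
(3) = q^4 + 4*q^3 - 49*q^2 - 316*q - 480
(4) = -8*z^4 - 8*z^3 - 2*z - 3
(5) = -0.66*u^4 - 4.75*u^3 + 0.71*u^2 - 8.53*u + 1.43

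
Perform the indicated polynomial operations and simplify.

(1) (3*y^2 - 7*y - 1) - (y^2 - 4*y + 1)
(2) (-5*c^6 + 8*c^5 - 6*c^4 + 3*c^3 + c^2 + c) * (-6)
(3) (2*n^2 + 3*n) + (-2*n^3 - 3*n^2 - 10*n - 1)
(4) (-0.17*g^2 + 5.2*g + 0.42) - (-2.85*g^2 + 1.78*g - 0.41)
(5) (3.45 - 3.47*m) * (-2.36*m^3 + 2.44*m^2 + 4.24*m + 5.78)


(1) = 2*y^2 - 3*y - 2
(2) = 30*c^6 - 48*c^5 + 36*c^4 - 18*c^3 - 6*c^2 - 6*c
(3) = -2*n^3 - n^2 - 7*n - 1
(4) = 2.68*g^2 + 3.42*g + 0.83
(5) = 8.1892*m^4 - 16.6088*m^3 - 6.2948*m^2 - 5.4286*m + 19.941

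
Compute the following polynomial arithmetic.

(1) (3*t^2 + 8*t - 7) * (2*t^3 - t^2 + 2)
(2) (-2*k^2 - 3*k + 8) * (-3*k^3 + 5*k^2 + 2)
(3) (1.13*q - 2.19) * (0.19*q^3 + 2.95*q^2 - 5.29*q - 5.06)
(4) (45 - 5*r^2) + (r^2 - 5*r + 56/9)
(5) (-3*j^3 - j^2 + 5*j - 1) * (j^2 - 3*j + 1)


(1) = 6*t^5 + 13*t^4 - 22*t^3 + 13*t^2 + 16*t - 14
(2) = 6*k^5 - k^4 - 39*k^3 + 36*k^2 - 6*k + 16
(3) = 0.2147*q^4 + 2.9174*q^3 - 12.4382*q^2 + 5.8673*q + 11.0814
(4) = -4*r^2 - 5*r + 461/9
(5) = -3*j^5 + 8*j^4 + 5*j^3 - 17*j^2 + 8*j - 1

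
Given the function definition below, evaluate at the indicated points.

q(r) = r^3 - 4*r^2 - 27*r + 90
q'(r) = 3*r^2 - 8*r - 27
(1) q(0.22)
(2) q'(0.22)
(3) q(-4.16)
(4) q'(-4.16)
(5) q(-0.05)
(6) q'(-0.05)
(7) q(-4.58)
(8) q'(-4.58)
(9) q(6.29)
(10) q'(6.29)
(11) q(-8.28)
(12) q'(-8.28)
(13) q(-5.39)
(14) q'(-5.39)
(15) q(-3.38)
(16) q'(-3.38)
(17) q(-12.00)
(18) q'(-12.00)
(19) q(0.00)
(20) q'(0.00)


(1) = 83.88
(2) = -28.61
(3) = 61.11
(4) = 58.20
(5) = 91.34
(6) = -26.59
(7) = 33.68
(8) = 72.57
(9) = 10.77
(10) = 41.37
(11) = -528.34
(12) = 244.92
(13) = -37.27
(14) = 103.28
(15) = 96.95
(16) = 34.31
(17) = -1890.00
(18) = 501.00
(19) = 90.00
(20) = -27.00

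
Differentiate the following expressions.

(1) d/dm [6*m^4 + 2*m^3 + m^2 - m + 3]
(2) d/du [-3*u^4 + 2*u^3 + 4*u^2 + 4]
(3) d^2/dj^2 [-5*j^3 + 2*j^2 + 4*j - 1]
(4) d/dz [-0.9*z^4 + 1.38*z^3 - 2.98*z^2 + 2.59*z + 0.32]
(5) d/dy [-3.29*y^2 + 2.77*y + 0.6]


(1) = 24*m^3 + 6*m^2 + 2*m - 1
(2) = 2*u*(-6*u^2 + 3*u + 4)
(3) = 4 - 30*j
(4) = -3.6*z^3 + 4.14*z^2 - 5.96*z + 2.59
(5) = 2.77 - 6.58*y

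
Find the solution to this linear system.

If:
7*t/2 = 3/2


Then:
t = 3/7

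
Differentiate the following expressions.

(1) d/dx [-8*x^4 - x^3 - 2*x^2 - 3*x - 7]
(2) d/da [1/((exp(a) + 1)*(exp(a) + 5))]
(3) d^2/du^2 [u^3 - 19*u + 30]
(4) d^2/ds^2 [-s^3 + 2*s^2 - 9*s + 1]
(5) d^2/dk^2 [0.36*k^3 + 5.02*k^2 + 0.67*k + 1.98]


(1) = -32*x^3 - 3*x^2 - 4*x - 3
(2) = 2*(-exp(a) - 3)*exp(a)/(exp(4*a) + 12*exp(3*a) + 46*exp(2*a) + 60*exp(a) + 25)
(3) = 6*u
(4) = 4 - 6*s
(5) = 2.16*k + 10.04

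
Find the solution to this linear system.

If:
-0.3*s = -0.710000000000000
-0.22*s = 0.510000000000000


Then:
No Solution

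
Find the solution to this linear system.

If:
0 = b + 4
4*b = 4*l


Then:
b = -4
l = -4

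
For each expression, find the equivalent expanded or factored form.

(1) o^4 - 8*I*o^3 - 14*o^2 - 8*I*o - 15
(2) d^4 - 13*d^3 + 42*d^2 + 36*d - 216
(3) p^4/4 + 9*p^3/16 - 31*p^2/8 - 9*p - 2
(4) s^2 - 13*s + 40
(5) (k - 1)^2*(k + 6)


(1) = (o - 5*I)*(o - 3*I)*(o - I)*(o + I)
(2) = (d - 6)^2*(d - 3)*(d + 2)
(3) = (p/4 + 1/2)*(p - 4)*(p + 1/4)*(p + 4)
(4) = (s - 8)*(s - 5)
(5) = k^3 + 4*k^2 - 11*k + 6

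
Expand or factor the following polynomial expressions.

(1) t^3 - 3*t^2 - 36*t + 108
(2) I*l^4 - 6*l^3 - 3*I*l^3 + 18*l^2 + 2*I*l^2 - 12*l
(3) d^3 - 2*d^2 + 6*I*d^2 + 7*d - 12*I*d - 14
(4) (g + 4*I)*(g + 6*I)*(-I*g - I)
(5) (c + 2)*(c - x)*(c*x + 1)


(1) = (t - 6)*(t - 3)*(t + 6)
(2) = l*(l - 2)*(l + 6*I)*(I*l - I)
(3) = (d - 2)*(d - I)*(d + 7*I)
(4) = -I*g^3 + 10*g^2 - I*g^2 + 10*g + 24*I*g + 24*I
(5) = c^3*x - c^2*x^2 + 2*c^2*x + c^2 - 2*c*x^2 - c*x + 2*c - 2*x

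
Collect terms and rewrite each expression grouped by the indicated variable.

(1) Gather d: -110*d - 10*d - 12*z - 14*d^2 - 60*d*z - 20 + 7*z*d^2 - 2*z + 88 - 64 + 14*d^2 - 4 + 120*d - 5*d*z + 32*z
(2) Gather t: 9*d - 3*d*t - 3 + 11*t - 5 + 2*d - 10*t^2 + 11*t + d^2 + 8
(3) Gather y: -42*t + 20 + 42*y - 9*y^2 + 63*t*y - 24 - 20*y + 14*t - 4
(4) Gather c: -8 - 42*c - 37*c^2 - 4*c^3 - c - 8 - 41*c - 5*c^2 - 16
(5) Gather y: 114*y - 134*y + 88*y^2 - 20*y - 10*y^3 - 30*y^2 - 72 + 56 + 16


(1) = 7*d^2*z - 65*d*z + 18*z
(2) = d^2 + 11*d - 10*t^2 + t*(22 - 3*d)
(3) = -28*t - 9*y^2 + y*(63*t + 22) - 8
(4) = -4*c^3 - 42*c^2 - 84*c - 32
(5) = -10*y^3 + 58*y^2 - 40*y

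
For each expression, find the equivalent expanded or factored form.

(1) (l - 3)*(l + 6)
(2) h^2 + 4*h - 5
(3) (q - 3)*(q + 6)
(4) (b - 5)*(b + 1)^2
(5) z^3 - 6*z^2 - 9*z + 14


(1) = l^2 + 3*l - 18
(2) = (h - 1)*(h + 5)
(3) = q^2 + 3*q - 18
(4) = b^3 - 3*b^2 - 9*b - 5
(5) = (z - 7)*(z - 1)*(z + 2)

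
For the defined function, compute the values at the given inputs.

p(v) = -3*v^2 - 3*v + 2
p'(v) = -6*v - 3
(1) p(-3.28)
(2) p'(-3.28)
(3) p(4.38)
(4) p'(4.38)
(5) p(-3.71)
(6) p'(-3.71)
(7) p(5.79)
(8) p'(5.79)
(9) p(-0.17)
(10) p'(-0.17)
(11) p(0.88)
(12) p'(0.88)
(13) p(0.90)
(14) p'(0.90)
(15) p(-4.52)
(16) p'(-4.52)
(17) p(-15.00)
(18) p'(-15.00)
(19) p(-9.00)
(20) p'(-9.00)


(1) = -20.44
(2) = 16.68
(3) = -68.69
(4) = -29.28
(5) = -28.16
(6) = 19.26
(7) = -115.94
(8) = -37.74
(9) = 2.42
(10) = -1.98
(11) = -2.96
(12) = -8.28
(13) = -3.13
(14) = -8.40
(15) = -45.73
(16) = 24.12
(17) = -628.00
(18) = 87.00
(19) = -214.00
(20) = 51.00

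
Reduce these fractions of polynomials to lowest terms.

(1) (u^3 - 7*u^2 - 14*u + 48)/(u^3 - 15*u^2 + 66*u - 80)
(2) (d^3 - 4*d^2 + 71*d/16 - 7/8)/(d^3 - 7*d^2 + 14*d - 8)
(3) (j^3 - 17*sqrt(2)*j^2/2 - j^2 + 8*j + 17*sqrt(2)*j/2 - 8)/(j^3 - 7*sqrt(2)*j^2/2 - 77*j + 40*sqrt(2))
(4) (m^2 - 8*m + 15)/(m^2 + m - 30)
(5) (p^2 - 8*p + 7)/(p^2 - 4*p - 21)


(1) = (u + 3)/(u - 5)
(2) = (16*d^2 - 32*d + 7)/(16*d^2 - 80*d + 64)
(3) = (4*j - 4)/(4*j + 20*sqrt(2))
(4) = (m - 3)/(m + 6)
(5) = (p - 1)/(p + 3)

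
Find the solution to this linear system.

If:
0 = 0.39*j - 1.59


Then:
j = 4.08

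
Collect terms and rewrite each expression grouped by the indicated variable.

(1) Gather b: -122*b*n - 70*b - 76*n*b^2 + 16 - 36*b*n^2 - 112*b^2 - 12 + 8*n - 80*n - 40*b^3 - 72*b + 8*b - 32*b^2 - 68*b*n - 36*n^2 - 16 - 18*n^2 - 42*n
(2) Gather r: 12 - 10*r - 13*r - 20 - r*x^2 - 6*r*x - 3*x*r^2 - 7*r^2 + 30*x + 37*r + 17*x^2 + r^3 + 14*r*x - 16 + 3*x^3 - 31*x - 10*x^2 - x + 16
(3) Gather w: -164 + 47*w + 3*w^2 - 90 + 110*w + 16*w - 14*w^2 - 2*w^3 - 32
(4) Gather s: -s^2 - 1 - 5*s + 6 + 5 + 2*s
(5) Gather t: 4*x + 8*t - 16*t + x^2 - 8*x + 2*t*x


(1) = -40*b^3 + b^2*(-76*n - 144) + b*(-36*n^2 - 190*n - 134) - 54*n^2 - 114*n - 12
(2) = r^3 + r^2*(-3*x - 7) + r*(-x^2 + 8*x + 14) + 3*x^3 + 7*x^2 - 2*x - 8
(3) = -2*w^3 - 11*w^2 + 173*w - 286
(4) = -s^2 - 3*s + 10
(5) = t*(2*x - 8) + x^2 - 4*x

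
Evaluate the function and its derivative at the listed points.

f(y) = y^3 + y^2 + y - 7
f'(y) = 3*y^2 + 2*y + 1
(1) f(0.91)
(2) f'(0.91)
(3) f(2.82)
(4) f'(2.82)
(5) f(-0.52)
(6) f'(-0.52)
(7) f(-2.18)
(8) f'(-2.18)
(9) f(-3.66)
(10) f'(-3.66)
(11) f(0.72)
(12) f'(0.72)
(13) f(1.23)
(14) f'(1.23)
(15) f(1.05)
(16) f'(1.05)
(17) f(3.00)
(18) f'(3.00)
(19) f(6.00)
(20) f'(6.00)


(1) = -4.51
(2) = 5.30
(3) = 26.20
(4) = 30.50
(5) = -7.39
(6) = 0.77
(7) = -14.79
(8) = 10.90
(9) = -46.29
(10) = 33.87
(11) = -5.39
(12) = 4.00
(13) = -2.40
(14) = 8.00
(15) = -3.69
(16) = 6.41
(17) = 32.00
(18) = 34.00
(19) = 251.00
(20) = 121.00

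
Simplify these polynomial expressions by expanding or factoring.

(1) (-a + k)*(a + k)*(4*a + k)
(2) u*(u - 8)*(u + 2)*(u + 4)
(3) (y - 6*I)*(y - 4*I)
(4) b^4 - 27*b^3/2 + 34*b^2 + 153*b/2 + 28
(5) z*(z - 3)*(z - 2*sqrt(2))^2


(1) = -4*a^3 - a^2*k + 4*a*k^2 + k^3
(2) = u^4 - 2*u^3 - 40*u^2 - 64*u
(3) = y^2 - 10*I*y - 24
(4) = (b - 8)*(b - 7)*(b + 1/2)*(b + 1)
(5) = z^4 - 4*sqrt(2)*z^3 - 3*z^3 + 8*z^2 + 12*sqrt(2)*z^2 - 24*z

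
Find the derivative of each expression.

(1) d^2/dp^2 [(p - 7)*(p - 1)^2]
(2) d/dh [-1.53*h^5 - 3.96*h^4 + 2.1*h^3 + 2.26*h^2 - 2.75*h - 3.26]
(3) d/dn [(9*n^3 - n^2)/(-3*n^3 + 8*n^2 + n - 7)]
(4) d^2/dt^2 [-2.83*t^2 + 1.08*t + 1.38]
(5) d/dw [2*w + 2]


(1) = 6*p - 18
(2) = -7.65*h^4 - 15.84*h^3 + 6.3*h^2 + 4.52*h - 2.75
(3) = n*(69*n^3 + 18*n^2 - 190*n + 14)/(9*n^6 - 48*n^5 + 58*n^4 + 58*n^3 - 111*n^2 - 14*n + 49)
(4) = -5.66000000000000
(5) = 2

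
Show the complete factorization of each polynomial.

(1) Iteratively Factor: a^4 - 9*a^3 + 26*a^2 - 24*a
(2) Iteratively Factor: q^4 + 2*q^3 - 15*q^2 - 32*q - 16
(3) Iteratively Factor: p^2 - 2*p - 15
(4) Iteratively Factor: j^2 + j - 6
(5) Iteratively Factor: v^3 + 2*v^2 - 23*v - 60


(1) = (a - 3)*(a^3 - 6*a^2 + 8*a) = a*(a - 3)*(a^2 - 6*a + 8) = a*(a - 4)*(a - 3)*(a - 2)
(2) = (q + 1)*(q^3 + q^2 - 16*q - 16) = (q + 1)*(q + 4)*(q^2 - 3*q - 4) = (q - 4)*(q + 1)*(q + 4)*(q + 1)
(3) = (p + 3)*(p - 5)
(4) = (j - 2)*(j + 3)
(5) = (v - 5)*(v^2 + 7*v + 12) = (v - 5)*(v + 4)*(v + 3)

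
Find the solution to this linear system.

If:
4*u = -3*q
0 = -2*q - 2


Then:
q = -1
u = 3/4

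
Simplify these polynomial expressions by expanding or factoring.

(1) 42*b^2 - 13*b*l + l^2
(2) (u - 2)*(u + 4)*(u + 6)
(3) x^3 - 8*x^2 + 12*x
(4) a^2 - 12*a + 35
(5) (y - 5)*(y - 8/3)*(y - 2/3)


(1) = (-7*b + l)*(-6*b + l)
(2) = u^3 + 8*u^2 + 4*u - 48
(3) = x*(x - 6)*(x - 2)
(4) = (a - 7)*(a - 5)
(5) = y^3 - 25*y^2/3 + 166*y/9 - 80/9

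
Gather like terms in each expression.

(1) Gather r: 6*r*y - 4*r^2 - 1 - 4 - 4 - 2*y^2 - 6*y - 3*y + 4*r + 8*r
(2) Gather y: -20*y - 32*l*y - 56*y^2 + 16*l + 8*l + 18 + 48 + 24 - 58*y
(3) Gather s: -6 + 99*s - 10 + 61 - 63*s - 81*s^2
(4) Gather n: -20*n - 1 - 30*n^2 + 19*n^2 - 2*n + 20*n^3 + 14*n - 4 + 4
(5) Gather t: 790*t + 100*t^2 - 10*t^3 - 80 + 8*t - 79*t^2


(1) = -4*r^2 + r*(6*y + 12) - 2*y^2 - 9*y - 9
(2) = 24*l - 56*y^2 + y*(-32*l - 78) + 90
(3) = -81*s^2 + 36*s + 45
(4) = 20*n^3 - 11*n^2 - 8*n - 1
(5) = -10*t^3 + 21*t^2 + 798*t - 80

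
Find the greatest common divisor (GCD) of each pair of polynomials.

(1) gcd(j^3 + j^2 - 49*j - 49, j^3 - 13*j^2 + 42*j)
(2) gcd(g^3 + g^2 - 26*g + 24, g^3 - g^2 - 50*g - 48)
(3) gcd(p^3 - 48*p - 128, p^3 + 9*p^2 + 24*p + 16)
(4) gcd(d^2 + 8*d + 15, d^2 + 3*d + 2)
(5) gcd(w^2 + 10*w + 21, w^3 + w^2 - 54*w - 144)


(1) = gcd((j - 7)*(j + 1)*(j + 7), j*(j - 7)*(j - 6)) = j - 7
(2) = gcd((g - 4)*(g - 1)*(g + 6), (g - 8)*(g + 1)*(g + 6)) = g + 6
(3) = p^2 + 8*p + 16
(4) = 1
(5) = gcd((w + 3)*(w + 7), (w - 8)*(w + 3)*(w + 6)) = w + 3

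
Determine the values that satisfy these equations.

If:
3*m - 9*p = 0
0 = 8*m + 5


Then:
m = -5/8
p = -5/24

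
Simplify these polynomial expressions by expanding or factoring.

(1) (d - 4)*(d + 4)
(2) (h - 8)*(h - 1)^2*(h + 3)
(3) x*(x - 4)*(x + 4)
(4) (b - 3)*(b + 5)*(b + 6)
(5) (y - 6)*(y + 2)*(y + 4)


(1) = d^2 - 16
(2) = h^4 - 7*h^3 - 13*h^2 + 43*h - 24
(3) = x^3 - 16*x
(4) = b^3 + 8*b^2 - 3*b - 90
(5) = y^3 - 28*y - 48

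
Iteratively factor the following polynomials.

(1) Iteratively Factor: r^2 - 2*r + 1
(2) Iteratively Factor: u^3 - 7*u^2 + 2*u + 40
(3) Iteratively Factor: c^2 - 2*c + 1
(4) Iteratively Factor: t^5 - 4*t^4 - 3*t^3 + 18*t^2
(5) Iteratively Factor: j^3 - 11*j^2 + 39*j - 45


(1) = (r - 1)*(r - 1)
(2) = (u - 5)*(u^2 - 2*u - 8) = (u - 5)*(u + 2)*(u - 4)
(3) = (c - 1)*(c - 1)
(4) = (t + 2)*(t^4 - 6*t^3 + 9*t^2) = (t - 3)*(t + 2)*(t^3 - 3*t^2) = t*(t - 3)*(t + 2)*(t^2 - 3*t) = t*(t - 3)^2*(t + 2)*(t)
(5) = (j - 5)*(j^2 - 6*j + 9) = (j - 5)*(j - 3)*(j - 3)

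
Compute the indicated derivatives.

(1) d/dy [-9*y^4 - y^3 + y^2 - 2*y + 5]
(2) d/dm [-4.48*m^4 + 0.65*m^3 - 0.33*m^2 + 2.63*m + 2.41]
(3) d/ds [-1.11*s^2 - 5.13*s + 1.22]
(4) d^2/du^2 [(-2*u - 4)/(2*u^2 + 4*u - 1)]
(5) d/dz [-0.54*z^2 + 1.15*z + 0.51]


(1) = -36*y^3 - 3*y^2 + 2*y - 2
(2) = -17.92*m^3 + 1.95*m^2 - 0.66*m + 2.63
(3) = -2.22*s - 5.13
(4) = 8*(-8*(u + 1)^2*(u + 2) + (3*u + 4)*(2*u^2 + 4*u - 1))/(2*u^2 + 4*u - 1)^3
(5) = 1.15 - 1.08*z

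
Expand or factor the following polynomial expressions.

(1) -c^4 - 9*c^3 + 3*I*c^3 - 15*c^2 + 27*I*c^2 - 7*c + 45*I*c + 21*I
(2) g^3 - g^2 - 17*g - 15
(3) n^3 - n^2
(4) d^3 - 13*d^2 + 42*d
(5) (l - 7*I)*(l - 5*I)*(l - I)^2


(1) = (c + 7)*(c - 3*I)*(-I*c - I)^2
(2) = (g - 5)*(g + 1)*(g + 3)
(3) = n^2*(n - 1)
(4) = d*(d - 7)*(d - 6)
(5) = l^4 - 14*I*l^3 - 60*l^2 + 82*I*l + 35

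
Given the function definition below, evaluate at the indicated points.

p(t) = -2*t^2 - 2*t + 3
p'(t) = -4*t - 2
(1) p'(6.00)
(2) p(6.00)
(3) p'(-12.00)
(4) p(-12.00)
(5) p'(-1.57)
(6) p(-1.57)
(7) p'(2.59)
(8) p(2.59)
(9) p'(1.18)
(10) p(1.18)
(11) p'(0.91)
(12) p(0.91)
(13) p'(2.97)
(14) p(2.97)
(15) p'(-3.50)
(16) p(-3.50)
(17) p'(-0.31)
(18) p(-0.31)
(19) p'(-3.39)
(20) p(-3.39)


(1) = -26.00
(2) = -81.00
(3) = 46.00
(4) = -261.00
(5) = 4.28
(6) = 1.21
(7) = -12.36
(8) = -15.60
(9) = -6.72
(10) = -2.14
(11) = -5.64
(12) = -0.48
(13) = -13.88
(14) = -20.58
(15) = 12.00
(16) = -14.50
(17) = -0.76
(18) = 3.43
(19) = 11.56
(20) = -13.20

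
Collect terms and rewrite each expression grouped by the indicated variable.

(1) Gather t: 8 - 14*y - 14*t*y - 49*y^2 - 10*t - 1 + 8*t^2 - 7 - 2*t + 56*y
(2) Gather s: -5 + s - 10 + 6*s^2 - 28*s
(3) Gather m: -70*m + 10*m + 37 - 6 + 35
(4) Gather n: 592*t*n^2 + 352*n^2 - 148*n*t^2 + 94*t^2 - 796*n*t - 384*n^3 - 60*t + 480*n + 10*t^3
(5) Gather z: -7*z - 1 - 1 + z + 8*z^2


(1) = 8*t^2 + t*(-14*y - 12) - 49*y^2 + 42*y
(2) = 6*s^2 - 27*s - 15
(3) = 66 - 60*m
(4) = -384*n^3 + n^2*(592*t + 352) + n*(-148*t^2 - 796*t + 480) + 10*t^3 + 94*t^2 - 60*t
(5) = 8*z^2 - 6*z - 2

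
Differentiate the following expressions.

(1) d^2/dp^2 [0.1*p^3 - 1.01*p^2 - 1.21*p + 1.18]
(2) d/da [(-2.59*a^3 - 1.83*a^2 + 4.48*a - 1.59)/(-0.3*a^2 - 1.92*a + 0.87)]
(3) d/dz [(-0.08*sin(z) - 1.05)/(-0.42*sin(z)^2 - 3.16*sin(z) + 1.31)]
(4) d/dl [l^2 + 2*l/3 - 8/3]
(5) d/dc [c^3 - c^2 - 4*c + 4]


(1) = 0.6*p - 2.02
(2) = (0.777*a^4 + 9.9456*a^3 - 1.9023*a^2 - 4.1382*a + 0.8448)/(0.09*a^4 + 1.152*a^3 + 3.1644*a^2 - 3.3408*a + 0.7569)
(3) = (-0.882*sin(z) + 0.0168*cos(2*z) - 3.4396)*cos(z)/(0.42*sin(z)^2 + 3.16*sin(z) - 1.31)^2
(4) = 2*l + 2/3
(5) = 3*c^2 - 2*c - 4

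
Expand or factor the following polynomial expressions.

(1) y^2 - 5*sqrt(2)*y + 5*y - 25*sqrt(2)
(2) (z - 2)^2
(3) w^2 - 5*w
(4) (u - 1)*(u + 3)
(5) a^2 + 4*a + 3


(1) = (y + 5)*(y - 5*sqrt(2))
(2) = z^2 - 4*z + 4
(3) = w*(w - 5)
(4) = u^2 + 2*u - 3
(5) = (a + 1)*(a + 3)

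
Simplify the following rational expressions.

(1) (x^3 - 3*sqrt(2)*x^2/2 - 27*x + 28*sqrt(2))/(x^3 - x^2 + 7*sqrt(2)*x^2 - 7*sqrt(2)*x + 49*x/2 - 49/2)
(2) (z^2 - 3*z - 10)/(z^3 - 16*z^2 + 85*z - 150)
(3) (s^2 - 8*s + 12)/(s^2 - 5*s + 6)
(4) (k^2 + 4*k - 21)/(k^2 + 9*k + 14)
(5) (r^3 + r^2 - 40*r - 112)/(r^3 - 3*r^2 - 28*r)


(1) = (4*x^2 - 20*sqrt(2)*x + 32)/(4*x^2 + x*(-4 + 14*sqrt(2)) - 14*sqrt(2))
(2) = (z + 2)/(z^2 - 11*z + 30)
(3) = (s - 6)/(s - 3)
(4) = (k - 3)/(k + 2)
(5) = (r + 4)/r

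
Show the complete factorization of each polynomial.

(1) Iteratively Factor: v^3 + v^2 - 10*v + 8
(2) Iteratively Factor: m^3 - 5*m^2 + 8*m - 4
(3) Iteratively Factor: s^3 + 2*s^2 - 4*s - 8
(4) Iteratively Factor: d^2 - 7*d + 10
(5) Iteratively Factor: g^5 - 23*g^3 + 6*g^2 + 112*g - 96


(1) = (v - 2)*(v^2 + 3*v - 4) = (v - 2)*(v + 4)*(v - 1)
(2) = (m - 2)*(m^2 - 3*m + 2) = (m - 2)^2*(m - 1)
(3) = (s - 2)*(s^2 + 4*s + 4) = (s - 2)*(s + 2)*(s + 2)
(4) = (d - 5)*(d - 2)
(5) = (g + 3)*(g^4 - 3*g^3 - 14*g^2 + 48*g - 32) = (g + 3)*(g + 4)*(g^3 - 7*g^2 + 14*g - 8) = (g - 2)*(g + 3)*(g + 4)*(g^2 - 5*g + 4) = (g - 2)*(g - 1)*(g + 3)*(g + 4)*(g - 4)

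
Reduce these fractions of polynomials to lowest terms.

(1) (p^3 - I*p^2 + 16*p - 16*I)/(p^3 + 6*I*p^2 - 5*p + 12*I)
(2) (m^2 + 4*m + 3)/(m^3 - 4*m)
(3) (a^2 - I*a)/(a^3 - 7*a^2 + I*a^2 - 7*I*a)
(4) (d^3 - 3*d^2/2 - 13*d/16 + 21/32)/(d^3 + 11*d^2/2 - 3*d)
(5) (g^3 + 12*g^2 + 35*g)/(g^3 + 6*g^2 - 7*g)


(1) = (p - 4*I)/(p + 3*I)
(2) = (m^2 + 4*m + 3)/(m^3 - 4*m)
(3) = (a - I)/(a^2 + a*(-7 + I) - 7*I)
(4) = (16*d^2 - 16*d - 21)/(16*d^2 + 96*d)
(5) = (g + 5)/(g - 1)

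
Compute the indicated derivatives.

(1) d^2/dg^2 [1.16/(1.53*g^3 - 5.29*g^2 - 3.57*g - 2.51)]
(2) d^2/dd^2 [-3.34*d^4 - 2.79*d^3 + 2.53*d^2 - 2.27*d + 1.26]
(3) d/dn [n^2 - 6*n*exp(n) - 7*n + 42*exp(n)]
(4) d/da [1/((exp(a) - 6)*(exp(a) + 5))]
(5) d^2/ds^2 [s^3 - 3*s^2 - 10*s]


(1) = ((12.2728 - 10.6488*g)*(-1.53*g^3 + 5.29*g^2 + 3.57*g + 2.51) - 1.16*(-9.18*g^2 + 21.16*g + 7.14)*(-4.59*g^2 + 10.58*g + 3.57))/(-1.53*g^3 + 5.29*g^2 + 3.57*g + 2.51)^3
(2) = -40.08*d^2 - 16.74*d + 5.06
(3) = -6*n*exp(n) + 2*n + 36*exp(n) - 7
(4) = (1 - 2*exp(a))*exp(a)/(exp(4*a) - 2*exp(3*a) - 59*exp(2*a) + 60*exp(a) + 900)
(5) = 6*s - 6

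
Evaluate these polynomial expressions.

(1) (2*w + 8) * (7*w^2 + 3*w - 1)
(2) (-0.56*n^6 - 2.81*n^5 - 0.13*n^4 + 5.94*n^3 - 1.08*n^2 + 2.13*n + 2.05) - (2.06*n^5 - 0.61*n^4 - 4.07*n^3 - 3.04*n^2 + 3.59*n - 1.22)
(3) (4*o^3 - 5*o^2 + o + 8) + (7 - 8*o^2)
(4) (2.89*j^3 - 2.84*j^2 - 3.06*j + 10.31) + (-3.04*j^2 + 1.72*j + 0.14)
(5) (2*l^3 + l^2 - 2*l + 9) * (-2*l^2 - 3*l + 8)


(1) = 14*w^3 + 62*w^2 + 22*w - 8
(2) = -0.56*n^6 - 4.87*n^5 + 0.48*n^4 + 10.01*n^3 + 1.96*n^2 - 1.46*n + 3.27
(3) = 4*o^3 - 13*o^2 + o + 15
(4) = 2.89*j^3 - 5.88*j^2 - 1.34*j + 10.45
(5) = -4*l^5 - 8*l^4 + 17*l^3 - 4*l^2 - 43*l + 72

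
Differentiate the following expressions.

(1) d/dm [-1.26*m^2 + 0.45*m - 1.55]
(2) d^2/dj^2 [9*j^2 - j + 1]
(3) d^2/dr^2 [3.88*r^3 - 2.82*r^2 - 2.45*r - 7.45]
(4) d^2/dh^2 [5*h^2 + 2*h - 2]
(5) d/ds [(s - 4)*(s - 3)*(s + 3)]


(1) = 0.45 - 2.52*m
(2) = 18
(3) = 23.28*r - 5.64
(4) = 10
(5) = 3*s^2 - 8*s - 9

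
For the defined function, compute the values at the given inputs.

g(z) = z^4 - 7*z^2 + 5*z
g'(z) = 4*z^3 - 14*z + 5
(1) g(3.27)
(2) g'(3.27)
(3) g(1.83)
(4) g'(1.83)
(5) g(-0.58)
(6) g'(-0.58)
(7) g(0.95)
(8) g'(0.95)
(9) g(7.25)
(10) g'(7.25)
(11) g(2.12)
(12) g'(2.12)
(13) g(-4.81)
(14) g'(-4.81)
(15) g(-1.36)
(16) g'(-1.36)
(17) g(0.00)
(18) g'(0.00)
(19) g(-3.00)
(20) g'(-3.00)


(1) = 55.84
(2) = 99.08
(3) = -3.08
(4) = 3.89
(5) = -5.14
(6) = 12.34
(7) = -0.75
(8) = -4.87
(9) = 2431.13
(10) = 1427.81
(11) = -0.66
(12) = 13.43
(13) = 349.28
(14) = -372.80
(15) = -16.33
(16) = 13.98
(17) = 0.00
(18) = 5.00
(19) = 3.00
(20) = -61.00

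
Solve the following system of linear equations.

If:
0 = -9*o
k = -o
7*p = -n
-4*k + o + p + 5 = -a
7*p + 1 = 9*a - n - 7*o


Then:
a = 1/9
k = 0
n = 322/9
o = 0
p = -46/9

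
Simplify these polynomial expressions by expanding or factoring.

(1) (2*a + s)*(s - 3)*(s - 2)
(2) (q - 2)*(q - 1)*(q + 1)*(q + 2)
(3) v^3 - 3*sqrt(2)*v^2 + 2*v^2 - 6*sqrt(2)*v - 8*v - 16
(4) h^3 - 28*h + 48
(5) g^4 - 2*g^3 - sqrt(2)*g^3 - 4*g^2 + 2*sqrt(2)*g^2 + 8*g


(1) = 2*a*s^2 - 10*a*s + 12*a + s^3 - 5*s^2 + 6*s
(2) = q^4 - 5*q^2 + 4
(3) = (v + 2)*(v - 4*sqrt(2))*(v + sqrt(2))
(4) = (h - 4)*(h - 2)*(h + 6)
(5) = g*(g - 2)*(g - 2*sqrt(2))*(g + sqrt(2))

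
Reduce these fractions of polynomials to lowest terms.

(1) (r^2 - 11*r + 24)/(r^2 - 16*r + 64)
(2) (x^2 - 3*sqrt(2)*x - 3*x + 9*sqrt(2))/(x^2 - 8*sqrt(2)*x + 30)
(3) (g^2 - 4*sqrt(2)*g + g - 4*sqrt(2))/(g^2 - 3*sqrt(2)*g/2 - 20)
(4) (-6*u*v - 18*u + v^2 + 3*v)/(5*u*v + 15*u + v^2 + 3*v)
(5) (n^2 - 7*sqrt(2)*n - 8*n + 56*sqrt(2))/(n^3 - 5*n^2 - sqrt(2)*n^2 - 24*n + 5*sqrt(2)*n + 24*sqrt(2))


(1) = (r - 3)/(r - 8)
(2) = (x - 3)/(x - 5*sqrt(2))
(3) = (2*g + 2)/(2*g + 5*sqrt(2))
(4) = (-6*u + v)/(5*u + v)
(5) = (n - 7*sqrt(2))/(n^2 + n*(3 - sqrt(2)) - 3*sqrt(2))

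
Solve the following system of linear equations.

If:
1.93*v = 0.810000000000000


Then:
v = 0.42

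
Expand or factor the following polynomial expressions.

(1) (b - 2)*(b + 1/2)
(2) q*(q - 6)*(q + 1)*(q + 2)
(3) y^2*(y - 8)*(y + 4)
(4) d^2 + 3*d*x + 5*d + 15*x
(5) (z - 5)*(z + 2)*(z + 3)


(1) = b^2 - 3*b/2 - 1
(2) = q^4 - 3*q^3 - 16*q^2 - 12*q
(3) = y^4 - 4*y^3 - 32*y^2
(4) = (d + 5)*(d + 3*x)
(5) = z^3 - 19*z - 30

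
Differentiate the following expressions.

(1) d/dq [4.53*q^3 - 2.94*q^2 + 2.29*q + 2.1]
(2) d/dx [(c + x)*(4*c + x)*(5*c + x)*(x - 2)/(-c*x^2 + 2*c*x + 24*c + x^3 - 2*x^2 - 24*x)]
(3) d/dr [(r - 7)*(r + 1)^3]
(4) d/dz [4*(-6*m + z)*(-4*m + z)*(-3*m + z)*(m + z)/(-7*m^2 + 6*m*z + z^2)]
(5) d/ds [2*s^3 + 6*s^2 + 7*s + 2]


(1) = 13.59*q^2 - 5.88*q + 2.29
(2) = ((c + x)*(4*c + x)*(5*c + x)*(x - 2)*(2*c*x - 2*c - 3*x^2 + 4*x + 24) - ((c + x)*(4*c + x)*(5*c + x) + (c + x)*(4*c + x)*(x - 2) + (c + x)*(5*c + x)*(x - 2) + (4*c + x)*(5*c + x)*(x - 2))*(c*x^2 - 2*c*x - 24*c - x^3 + 2*x^2 + 24*x))/(c*x^2 - 2*c*x - 24*c - x^3 + 2*x^2 + 24*x)^2
(3) = 4*(r - 5)*(r + 1)^2
(4) = 8*(279*m^5 - 215*m^4*z + 258*m^3*z^2 - 86*m^2*z^3 + 3*m*z^4 + z^5)/(49*m^4 - 84*m^3*z + 22*m^2*z^2 + 12*m*z^3 + z^4)
(5) = 6*s^2 + 12*s + 7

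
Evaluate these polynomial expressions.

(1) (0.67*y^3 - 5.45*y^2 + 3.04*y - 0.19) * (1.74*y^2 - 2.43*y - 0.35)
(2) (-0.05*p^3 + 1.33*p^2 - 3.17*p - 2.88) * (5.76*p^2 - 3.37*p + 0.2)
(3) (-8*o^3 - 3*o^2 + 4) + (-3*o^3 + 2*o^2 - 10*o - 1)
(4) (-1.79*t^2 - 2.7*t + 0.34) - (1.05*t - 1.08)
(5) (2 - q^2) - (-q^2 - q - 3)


(1) = 1.1658*y^5 - 11.1111*y^4 + 18.2986*y^3 - 5.8103*y^2 - 0.6023*y + 0.0665
(2) = -0.288*p^5 + 7.8293*p^4 - 22.7513*p^3 - 5.6399*p^2 + 9.0716*p - 0.576
(3) = -11*o^3 - o^2 - 10*o + 3
(4) = -1.79*t^2 - 3.75*t + 1.42
(5) = q + 5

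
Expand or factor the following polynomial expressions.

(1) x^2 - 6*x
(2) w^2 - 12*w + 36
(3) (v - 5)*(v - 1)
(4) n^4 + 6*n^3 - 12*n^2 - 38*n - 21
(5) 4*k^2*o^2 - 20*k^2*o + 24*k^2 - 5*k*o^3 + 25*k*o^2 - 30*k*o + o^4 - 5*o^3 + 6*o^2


(1) = x*(x - 6)
(2) = (w - 6)^2
(3) = v^2 - 6*v + 5
(4) = (n - 3)*(n + 1)^2*(n + 7)
(5) = (-4*k + o)*(-k + o)*(o - 3)*(o - 2)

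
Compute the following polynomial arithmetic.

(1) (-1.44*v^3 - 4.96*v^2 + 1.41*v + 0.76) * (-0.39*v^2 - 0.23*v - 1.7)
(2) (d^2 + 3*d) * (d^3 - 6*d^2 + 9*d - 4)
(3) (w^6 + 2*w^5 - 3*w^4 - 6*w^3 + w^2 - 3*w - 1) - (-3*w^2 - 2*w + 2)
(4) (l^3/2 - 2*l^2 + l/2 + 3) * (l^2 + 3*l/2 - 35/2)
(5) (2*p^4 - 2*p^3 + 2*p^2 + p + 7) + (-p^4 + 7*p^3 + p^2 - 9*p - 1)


(1) = 0.5616*v^5 + 2.2656*v^4 + 3.0389*v^3 + 7.8113*v^2 - 2.5718*v - 1.292
(2) = d^5 - 3*d^4 - 9*d^3 + 23*d^2 - 12*d
(3) = w^6 + 2*w^5 - 3*w^4 - 6*w^3 + 4*w^2 - w - 3
(4) = l^5/2 - 5*l^4/4 - 45*l^3/4 + 155*l^2/4 - 17*l/4 - 105/2
(5) = p^4 + 5*p^3 + 3*p^2 - 8*p + 6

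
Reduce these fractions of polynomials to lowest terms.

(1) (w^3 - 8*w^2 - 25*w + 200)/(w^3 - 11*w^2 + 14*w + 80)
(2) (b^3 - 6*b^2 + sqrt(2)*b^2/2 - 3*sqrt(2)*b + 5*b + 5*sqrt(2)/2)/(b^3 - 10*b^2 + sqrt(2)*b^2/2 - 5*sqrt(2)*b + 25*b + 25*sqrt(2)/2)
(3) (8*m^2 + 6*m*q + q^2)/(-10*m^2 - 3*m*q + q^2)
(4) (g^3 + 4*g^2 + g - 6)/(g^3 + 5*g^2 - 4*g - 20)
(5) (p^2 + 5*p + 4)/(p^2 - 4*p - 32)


(1) = (w + 5)/(w + 2)
(2) = (4*b - 4)/(4*b - 20)
(3) = (4*m + q)/(-5*m + q)
(4) = (g^2 + 2*g - 3)/(g^2 + 3*g - 10)
(5) = (p + 1)/(p - 8)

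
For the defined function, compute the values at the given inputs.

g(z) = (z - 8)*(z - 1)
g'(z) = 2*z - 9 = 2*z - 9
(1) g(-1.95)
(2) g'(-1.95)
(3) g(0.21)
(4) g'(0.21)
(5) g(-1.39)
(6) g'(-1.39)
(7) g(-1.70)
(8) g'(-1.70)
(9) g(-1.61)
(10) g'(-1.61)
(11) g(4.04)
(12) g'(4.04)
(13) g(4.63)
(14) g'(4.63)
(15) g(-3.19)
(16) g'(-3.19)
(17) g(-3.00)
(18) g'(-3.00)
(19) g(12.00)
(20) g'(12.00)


(1) = 29.35
(2) = -12.90
(3) = 6.15
(4) = -8.58
(5) = 22.44
(6) = -11.78
(7) = 26.19
(8) = -12.40
(9) = 25.08
(10) = -12.22
(11) = -12.04
(12) = -0.92
(13) = -12.23
(14) = 0.26
(15) = 46.89
(16) = -15.38
(17) = 44.00
(18) = -15.00
(19) = 44.00
(20) = 15.00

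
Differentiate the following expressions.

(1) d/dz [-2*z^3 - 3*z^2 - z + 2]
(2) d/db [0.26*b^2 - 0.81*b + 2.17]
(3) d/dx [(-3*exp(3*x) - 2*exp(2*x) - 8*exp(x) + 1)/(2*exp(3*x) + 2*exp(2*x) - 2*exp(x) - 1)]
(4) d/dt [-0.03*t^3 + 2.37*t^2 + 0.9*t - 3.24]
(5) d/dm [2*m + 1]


(1) = -6*z^2 - 6*z - 1
(2) = 0.52*b - 0.81
(3) = (-2*exp(4*x) + 44*exp(3*x) + 23*exp(2*x) + 10)*exp(x)/(4*exp(6*x) + 8*exp(5*x) - 4*exp(4*x) - 12*exp(3*x) + 4*exp(x) + 1)
(4) = -0.09*t^2 + 4.74*t + 0.9
(5) = 2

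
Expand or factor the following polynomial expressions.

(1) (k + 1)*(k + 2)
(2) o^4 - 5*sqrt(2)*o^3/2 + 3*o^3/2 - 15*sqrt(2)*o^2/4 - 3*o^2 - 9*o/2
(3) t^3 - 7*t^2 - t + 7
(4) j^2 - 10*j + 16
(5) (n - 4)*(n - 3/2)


(1) = k^2 + 3*k + 2
(2) = o*(o + 3/2)*(o - 3*sqrt(2))*(o + sqrt(2)/2)
(3) = (t - 7)*(t - 1)*(t + 1)
(4) = (j - 8)*(j - 2)
(5) = n^2 - 11*n/2 + 6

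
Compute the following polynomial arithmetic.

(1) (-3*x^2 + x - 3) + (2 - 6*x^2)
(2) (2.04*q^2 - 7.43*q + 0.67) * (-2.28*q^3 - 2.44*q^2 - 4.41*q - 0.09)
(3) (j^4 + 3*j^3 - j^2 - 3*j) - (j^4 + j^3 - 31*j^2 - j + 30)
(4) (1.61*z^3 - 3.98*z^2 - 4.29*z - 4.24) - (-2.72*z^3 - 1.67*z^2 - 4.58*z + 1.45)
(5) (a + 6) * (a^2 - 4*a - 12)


(1) = -9*x^2 + x - 1
(2) = -4.6512*q^5 + 11.9628*q^4 + 7.6052*q^3 + 30.9479*q^2 - 2.286*q - 0.0603
(3) = 2*j^3 + 30*j^2 - 2*j - 30
(4) = 4.33*z^3 - 2.31*z^2 + 0.29*z - 5.69
(5) = a^3 + 2*a^2 - 36*a - 72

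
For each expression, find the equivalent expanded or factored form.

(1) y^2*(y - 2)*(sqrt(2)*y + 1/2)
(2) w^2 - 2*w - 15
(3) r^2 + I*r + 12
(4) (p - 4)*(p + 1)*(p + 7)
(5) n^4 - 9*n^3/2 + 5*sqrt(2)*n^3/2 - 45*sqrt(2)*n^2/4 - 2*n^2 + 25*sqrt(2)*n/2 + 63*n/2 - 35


(1) = sqrt(2)*y^4 - 2*sqrt(2)*y^3 + y^3/2 - y^2
(2) = (w - 5)*(w + 3)
(3) = (r - 3*I)*(r + 4*I)
(4) = p^3 + 4*p^2 - 25*p - 28
(5) = (n - 5/2)*(n - 2)*(n - sqrt(2))*(n + 7*sqrt(2)/2)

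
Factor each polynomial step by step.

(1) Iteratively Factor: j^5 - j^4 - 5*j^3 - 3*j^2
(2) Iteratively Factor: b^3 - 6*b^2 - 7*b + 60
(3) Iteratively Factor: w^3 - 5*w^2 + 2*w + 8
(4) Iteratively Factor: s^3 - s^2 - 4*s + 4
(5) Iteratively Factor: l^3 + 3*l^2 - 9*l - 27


(1) = (j + 1)*(j^4 - 2*j^3 - 3*j^2) = (j + 1)^2*(j^3 - 3*j^2) = j*(j + 1)^2*(j^2 - 3*j) = j*(j - 3)*(j + 1)^2*(j)
(2) = (b + 3)*(b^2 - 9*b + 20) = (b - 4)*(b + 3)*(b - 5)
(3) = (w - 2)*(w^2 - 3*w - 4) = (w - 4)*(w - 2)*(w + 1)
(4) = (s - 2)*(s^2 + s - 2) = (s - 2)*(s + 2)*(s - 1)
(5) = (l + 3)*(l^2 - 9) = (l - 3)*(l + 3)*(l + 3)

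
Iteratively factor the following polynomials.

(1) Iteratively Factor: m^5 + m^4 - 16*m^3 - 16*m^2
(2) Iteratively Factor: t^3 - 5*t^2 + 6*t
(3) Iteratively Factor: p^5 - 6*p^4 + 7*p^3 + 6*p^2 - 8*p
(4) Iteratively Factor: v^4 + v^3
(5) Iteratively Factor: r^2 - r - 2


(1) = (m + 4)*(m^4 - 3*m^3 - 4*m^2) = m*(m + 4)*(m^3 - 3*m^2 - 4*m) = m*(m + 1)*(m + 4)*(m^2 - 4*m) = m^2*(m + 1)*(m + 4)*(m - 4)
(2) = (t - 3)*(t^2 - 2*t) = (t - 3)*(t - 2)*(t)
(3) = (p + 1)*(p^4 - 7*p^3 + 14*p^2 - 8*p) = p*(p + 1)*(p^3 - 7*p^2 + 14*p - 8) = p*(p - 4)*(p + 1)*(p^2 - 3*p + 2) = p*(p - 4)*(p - 2)*(p + 1)*(p - 1)
(4) = (v + 1)*(v^3) = v*(v + 1)*(v^2) = v^2*(v + 1)*(v)
(5) = (r - 2)*(r + 1)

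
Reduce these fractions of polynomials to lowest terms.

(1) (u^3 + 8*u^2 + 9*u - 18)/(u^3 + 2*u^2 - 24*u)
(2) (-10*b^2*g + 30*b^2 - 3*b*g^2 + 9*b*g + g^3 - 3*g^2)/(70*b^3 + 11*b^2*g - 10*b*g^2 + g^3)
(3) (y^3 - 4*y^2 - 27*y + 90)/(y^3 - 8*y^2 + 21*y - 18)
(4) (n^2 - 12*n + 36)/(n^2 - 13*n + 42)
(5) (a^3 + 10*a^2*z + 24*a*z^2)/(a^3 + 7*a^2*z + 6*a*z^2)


(1) = (u^2 + 2*u - 3)/(u^2 - 4*u)
(2) = (3 - g)/(7*b - g)
(3) = (y^2 - y - 30)/(y^2 - 5*y + 6)
(4) = (n - 6)/(n - 7)
(5) = (a + 4*z)/(a + z)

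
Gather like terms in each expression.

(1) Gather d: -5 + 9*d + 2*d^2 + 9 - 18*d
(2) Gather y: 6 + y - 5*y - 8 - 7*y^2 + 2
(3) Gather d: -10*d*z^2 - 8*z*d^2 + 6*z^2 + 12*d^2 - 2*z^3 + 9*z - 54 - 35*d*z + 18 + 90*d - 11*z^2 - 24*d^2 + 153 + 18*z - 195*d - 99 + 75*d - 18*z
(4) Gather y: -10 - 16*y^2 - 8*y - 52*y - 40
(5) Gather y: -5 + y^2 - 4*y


(1) = 2*d^2 - 9*d + 4
(2) = -7*y^2 - 4*y
(3) = d^2*(-8*z - 12) + d*(-10*z^2 - 35*z - 30) - 2*z^3 - 5*z^2 + 9*z + 18
(4) = -16*y^2 - 60*y - 50
(5) = y^2 - 4*y - 5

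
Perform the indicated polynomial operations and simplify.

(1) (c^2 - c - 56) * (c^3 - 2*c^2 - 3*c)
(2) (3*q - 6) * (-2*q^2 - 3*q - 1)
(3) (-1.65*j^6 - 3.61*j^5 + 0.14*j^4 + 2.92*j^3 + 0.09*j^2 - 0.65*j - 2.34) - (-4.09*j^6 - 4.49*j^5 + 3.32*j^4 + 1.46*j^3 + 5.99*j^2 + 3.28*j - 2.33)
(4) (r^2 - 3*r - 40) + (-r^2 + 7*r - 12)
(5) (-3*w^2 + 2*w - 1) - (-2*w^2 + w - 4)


(1) = c^5 - 3*c^4 - 57*c^3 + 115*c^2 + 168*c
(2) = -6*q^3 + 3*q^2 + 15*q + 6
(3) = 2.44*j^6 + 0.88*j^5 - 3.18*j^4 + 1.46*j^3 - 5.9*j^2 - 3.93*j - 0.01
(4) = 4*r - 52
(5) = -w^2 + w + 3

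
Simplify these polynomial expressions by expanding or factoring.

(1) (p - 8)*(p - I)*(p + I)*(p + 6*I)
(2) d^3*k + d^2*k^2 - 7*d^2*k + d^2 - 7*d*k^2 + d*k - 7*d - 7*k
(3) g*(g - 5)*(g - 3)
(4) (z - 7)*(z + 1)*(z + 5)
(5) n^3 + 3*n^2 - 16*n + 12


(1) = p^4 - 8*p^3 + 6*I*p^3 + p^2 - 48*I*p^2 - 8*p + 6*I*p - 48*I
(2) = (d - 7)*(d + k)*(d*k + 1)
(3) = g^3 - 8*g^2 + 15*g
(4) = z^3 - z^2 - 37*z - 35
(5) = (n - 2)*(n - 1)*(n + 6)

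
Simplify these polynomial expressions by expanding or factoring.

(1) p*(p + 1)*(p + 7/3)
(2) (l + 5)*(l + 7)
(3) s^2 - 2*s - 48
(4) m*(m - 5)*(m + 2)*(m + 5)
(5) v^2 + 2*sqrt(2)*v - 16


(1) = p^3 + 10*p^2/3 + 7*p/3
(2) = l^2 + 12*l + 35
(3) = (s - 8)*(s + 6)
(4) = m^4 + 2*m^3 - 25*m^2 - 50*m
(5) = (v - 2*sqrt(2))*(v + 4*sqrt(2))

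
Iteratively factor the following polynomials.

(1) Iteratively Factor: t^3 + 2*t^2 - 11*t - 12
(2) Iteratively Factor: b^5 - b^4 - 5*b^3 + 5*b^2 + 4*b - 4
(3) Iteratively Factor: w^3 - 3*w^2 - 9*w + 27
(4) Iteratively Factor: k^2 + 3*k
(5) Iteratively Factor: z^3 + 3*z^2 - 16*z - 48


(1) = (t - 3)*(t^2 + 5*t + 4) = (t - 3)*(t + 1)*(t + 4)
(2) = (b - 2)*(b^4 + b^3 - 3*b^2 - b + 2) = (b - 2)*(b - 1)*(b^3 + 2*b^2 - b - 2) = (b - 2)*(b - 1)*(b + 2)*(b^2 - 1) = (b - 2)*(b - 1)^2*(b + 2)*(b + 1)
(3) = (w + 3)*(w^2 - 6*w + 9) = (w - 3)*(w + 3)*(w - 3)
(4) = (k + 3)*(k)
(5) = (z - 4)*(z^2 + 7*z + 12) = (z - 4)*(z + 3)*(z + 4)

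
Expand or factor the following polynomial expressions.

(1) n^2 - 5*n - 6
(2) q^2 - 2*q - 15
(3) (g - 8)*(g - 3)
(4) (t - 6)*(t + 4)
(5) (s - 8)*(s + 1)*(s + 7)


(1) = (n - 6)*(n + 1)
(2) = (q - 5)*(q + 3)
(3) = g^2 - 11*g + 24
(4) = t^2 - 2*t - 24
(5) = s^3 - 57*s - 56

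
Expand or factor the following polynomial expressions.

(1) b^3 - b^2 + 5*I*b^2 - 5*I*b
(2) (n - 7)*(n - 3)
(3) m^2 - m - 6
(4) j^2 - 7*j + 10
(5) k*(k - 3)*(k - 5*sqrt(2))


(1) = b*(b - 1)*(b + 5*I)
(2) = n^2 - 10*n + 21
(3) = (m - 3)*(m + 2)
(4) = (j - 5)*(j - 2)
(5) = k^3 - 5*sqrt(2)*k^2 - 3*k^2 + 15*sqrt(2)*k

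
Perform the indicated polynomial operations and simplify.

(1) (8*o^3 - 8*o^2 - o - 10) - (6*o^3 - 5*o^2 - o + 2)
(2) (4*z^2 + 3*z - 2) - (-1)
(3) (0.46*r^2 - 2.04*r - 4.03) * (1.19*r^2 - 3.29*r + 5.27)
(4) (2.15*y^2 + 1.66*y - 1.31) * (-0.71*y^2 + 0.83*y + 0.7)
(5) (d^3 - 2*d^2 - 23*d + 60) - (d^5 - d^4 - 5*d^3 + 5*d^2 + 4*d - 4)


(1) = 2*o^3 - 3*o^2 - 12
(2) = 4*z^2 + 3*z - 1
(3) = 0.5474*r^4 - 3.941*r^3 + 4.3401*r^2 + 2.5079*r - 21.2381
(4) = -1.5265*y^4 + 0.6059*y^3 + 3.8129*y^2 + 0.0747*y - 0.917
(5) = -d^5 + d^4 + 6*d^3 - 7*d^2 - 27*d + 64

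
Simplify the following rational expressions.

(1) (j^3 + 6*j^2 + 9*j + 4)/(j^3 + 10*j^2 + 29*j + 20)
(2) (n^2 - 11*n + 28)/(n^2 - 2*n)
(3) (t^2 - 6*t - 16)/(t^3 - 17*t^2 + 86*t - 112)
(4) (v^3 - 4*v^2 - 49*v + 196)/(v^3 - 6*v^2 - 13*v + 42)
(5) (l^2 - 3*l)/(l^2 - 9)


(1) = (j + 1)/(j + 5)
(2) = (n^2 - 11*n + 28)/(n^2 - 2*n)
(3) = (t + 2)/(t^2 - 9*t + 14)
(4) = (v^2 + 3*v - 28)/(v^2 + v - 6)
(5) = l/(l + 3)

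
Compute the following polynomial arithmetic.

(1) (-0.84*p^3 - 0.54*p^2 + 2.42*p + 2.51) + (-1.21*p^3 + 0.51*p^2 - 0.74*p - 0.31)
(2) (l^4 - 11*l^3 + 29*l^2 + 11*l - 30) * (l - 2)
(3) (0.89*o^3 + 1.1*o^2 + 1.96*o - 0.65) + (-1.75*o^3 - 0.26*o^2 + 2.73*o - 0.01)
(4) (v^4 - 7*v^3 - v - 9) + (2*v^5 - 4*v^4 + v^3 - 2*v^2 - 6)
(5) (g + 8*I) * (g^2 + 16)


(1) = -2.05*p^3 - 0.03*p^2 + 1.68*p + 2.2
(2) = l^5 - 13*l^4 + 51*l^3 - 47*l^2 - 52*l + 60
(3) = -0.86*o^3 + 0.84*o^2 + 4.69*o - 0.66
(4) = 2*v^5 - 3*v^4 - 6*v^3 - 2*v^2 - v - 15
(5) = g^3 + 8*I*g^2 + 16*g + 128*I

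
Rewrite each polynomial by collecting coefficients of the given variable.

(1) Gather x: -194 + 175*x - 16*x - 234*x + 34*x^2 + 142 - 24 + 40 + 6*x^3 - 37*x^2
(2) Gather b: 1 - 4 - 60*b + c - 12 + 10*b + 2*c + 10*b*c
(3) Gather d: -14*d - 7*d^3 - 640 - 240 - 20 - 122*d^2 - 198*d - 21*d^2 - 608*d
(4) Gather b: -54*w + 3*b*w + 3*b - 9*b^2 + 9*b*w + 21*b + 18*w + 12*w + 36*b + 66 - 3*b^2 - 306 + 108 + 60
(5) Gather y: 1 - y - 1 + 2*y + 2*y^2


(1) = 6*x^3 - 3*x^2 - 75*x - 36
(2) = b*(10*c - 50) + 3*c - 15
(3) = -7*d^3 - 143*d^2 - 820*d - 900
(4) = -12*b^2 + b*(12*w + 60) - 24*w - 72
(5) = 2*y^2 + y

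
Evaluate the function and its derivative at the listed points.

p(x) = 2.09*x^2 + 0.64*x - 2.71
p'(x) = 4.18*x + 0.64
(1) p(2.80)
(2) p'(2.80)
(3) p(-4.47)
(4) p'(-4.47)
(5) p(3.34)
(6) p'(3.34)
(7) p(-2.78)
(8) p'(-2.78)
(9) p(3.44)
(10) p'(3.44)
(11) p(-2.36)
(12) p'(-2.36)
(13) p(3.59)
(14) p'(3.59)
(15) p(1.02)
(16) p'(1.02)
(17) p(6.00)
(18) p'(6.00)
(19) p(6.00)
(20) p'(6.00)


(1) = 15.47
(2) = 12.34
(3) = 36.19
(4) = -18.04
(5) = 22.74
(6) = 14.60
(7) = 11.66
(8) = -10.98
(9) = 24.22
(10) = 15.02
(11) = 7.42
(12) = -9.22
(13) = 26.52
(14) = 15.65
(15) = 0.12
(16) = 4.90
(17) = 76.37
(18) = 25.72
(19) = 76.37
(20) = 25.72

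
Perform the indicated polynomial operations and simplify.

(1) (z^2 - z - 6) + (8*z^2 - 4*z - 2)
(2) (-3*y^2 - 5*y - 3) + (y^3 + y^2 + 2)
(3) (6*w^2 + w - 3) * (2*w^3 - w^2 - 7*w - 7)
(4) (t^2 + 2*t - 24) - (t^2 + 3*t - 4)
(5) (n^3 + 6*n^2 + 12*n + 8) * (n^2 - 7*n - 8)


(1) = 9*z^2 - 5*z - 8
(2) = y^3 - 2*y^2 - 5*y - 1
(3) = 12*w^5 - 4*w^4 - 49*w^3 - 46*w^2 + 14*w + 21
(4) = -t - 20
(5) = n^5 - n^4 - 38*n^3 - 124*n^2 - 152*n - 64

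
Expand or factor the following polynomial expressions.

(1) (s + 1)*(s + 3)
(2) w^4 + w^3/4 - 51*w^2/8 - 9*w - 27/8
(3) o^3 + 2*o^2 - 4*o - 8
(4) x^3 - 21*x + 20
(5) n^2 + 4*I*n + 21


(1) = s^2 + 4*s + 3
(2) = (w - 3)*(w + 3/4)*(w + 1)*(w + 3/2)
(3) = (o - 2)*(o + 2)^2
(4) = (x - 4)*(x - 1)*(x + 5)
(5) = (n - 3*I)*(n + 7*I)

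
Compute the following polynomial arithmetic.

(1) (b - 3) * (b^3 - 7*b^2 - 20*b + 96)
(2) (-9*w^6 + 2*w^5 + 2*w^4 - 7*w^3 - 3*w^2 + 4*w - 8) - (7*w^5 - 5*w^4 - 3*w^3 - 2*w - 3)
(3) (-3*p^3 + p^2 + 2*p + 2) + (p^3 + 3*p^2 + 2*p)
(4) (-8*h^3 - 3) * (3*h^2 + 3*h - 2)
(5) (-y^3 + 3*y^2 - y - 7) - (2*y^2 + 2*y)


(1) = b^4 - 10*b^3 + b^2 + 156*b - 288
(2) = -9*w^6 - 5*w^5 + 7*w^4 - 4*w^3 - 3*w^2 + 6*w - 5
(3) = -2*p^3 + 4*p^2 + 4*p + 2
(4) = -24*h^5 - 24*h^4 + 16*h^3 - 9*h^2 - 9*h + 6
(5) = -y^3 + y^2 - 3*y - 7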